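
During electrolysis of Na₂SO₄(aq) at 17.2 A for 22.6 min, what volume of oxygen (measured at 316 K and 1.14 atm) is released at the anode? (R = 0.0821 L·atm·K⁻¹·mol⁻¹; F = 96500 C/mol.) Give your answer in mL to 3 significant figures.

1380 mL

Q = 17.2 A × 1356 s = 23320 C
Moles of electrons = 23320 / 96500 = 0.2417 mol
2H₂O → O₂ + 4H⁺ + 4e⁻, so n(O₂) = 0.2417 / 4 = 0.06043 mol
V = nRT/P = 0.06043 × 0.0821 × 316 / 1.14 = 1.375 L
= 1380 mL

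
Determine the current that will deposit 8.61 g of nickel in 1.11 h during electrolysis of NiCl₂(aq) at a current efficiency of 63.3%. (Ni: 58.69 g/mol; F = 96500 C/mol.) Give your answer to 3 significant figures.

n(Ni) = 8.61 / 58.69 = 0.1467 mol
Ni²⁺ + 2e⁻ → Ni, so n(e⁻) = 2 × 0.1467 = 0.2934 mol
Q = 0.2934 × 96500 / 0.633 = 44730 C
I = Q / t = 44730 / 3996 s = 11.2 A

11.2 A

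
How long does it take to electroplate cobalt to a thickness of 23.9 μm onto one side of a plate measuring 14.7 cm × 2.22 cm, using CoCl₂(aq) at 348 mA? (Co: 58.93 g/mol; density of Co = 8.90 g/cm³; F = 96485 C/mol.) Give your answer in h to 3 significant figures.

1.81 h

Plated area = 14.7 × 2.22 = 32.63 cm²
Volume = 32.63 × 23.9×10⁻⁴ cm = 0.07799 cm³
m(Co) = 0.07799 × 8.90 = 0.6941 g
n(Co) = 0.6941 / 58.93 = 0.01178 mol; n(e⁻) = 2 × 0.01178 = 0.02356 mol
Q = 0.02356 × 96485 = 2273 C
t = 2273 / 0.348 = 6532 s = 1.81 h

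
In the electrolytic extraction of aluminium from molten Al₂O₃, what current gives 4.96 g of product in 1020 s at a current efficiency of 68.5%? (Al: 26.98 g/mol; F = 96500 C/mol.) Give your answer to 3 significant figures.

n(Al) = 4.96 / 26.98 = 0.1838 mol
Al³⁺ + 3e⁻ → Al, so n(e⁻) = 3 × 0.1838 = 0.5514 mol
Q = 0.5514 × 96500 / 0.685 = 77680 C
I = Q / t = 77680 / 1020 s = 76.2 A

76.2 A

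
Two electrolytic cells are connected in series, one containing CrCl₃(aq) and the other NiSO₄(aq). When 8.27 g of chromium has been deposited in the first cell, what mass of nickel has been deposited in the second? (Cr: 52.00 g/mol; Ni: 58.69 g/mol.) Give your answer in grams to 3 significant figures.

n(Cr) = 8.27 / 52.00 = 0.1590 mol
Cr³⁺ + 3e⁻ → Cr, so n(e⁻) = 3 × 0.1590 = 0.4770 mol
The cells are in series, so the same charge (and hence the same n(e⁻) = 0.4770 mol) passes through both.
Ni²⁺ + 2e⁻ → Ni, so n(Ni) = 0.4770 / 2 = 0.2385 mol
m(Ni) = 0.2385 × 58.69 = 14.0 g

14.0 g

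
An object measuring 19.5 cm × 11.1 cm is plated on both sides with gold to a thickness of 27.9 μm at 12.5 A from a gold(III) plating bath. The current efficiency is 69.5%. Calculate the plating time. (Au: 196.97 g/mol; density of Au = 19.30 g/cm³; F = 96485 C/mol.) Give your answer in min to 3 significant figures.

Plated area = 2 × 19.5 × 11.1 = 432.9 cm²
Volume = 432.9 × 27.9×10⁻⁴ cm = 1.208 cm³
m(Au) = 1.208 × 19.30 = 23.31 g
n(Au) = 23.31 / 196.97 = 0.1183 mol; n(e⁻) = 3 × 0.1183 = 0.3549 mol
Q = 0.3549 × 96485 / 0.695 = 49270 C
t = 49270 / 12.5 = 3942 s = 65.7 min

65.7 min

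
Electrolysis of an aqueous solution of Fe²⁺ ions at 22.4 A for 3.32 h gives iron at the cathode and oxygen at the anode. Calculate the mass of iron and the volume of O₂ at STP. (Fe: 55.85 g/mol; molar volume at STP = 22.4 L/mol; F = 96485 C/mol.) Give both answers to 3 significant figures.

77.5 g Fe; 15.5 L O₂

Q = 22.4 × 11952 = 2.677×10^5 C; n(e⁻) = 2.677×10^5 / 96485 = 2.775 mol
Cathode: Fe²⁺ + 2e⁻ → Fe → n(Fe) = 2.775/2 = 1.388 mol → 77.5 g
Anode: 2H₂O → O₂ + 4H⁺ + 4e⁻ → n(O₂) = 2.775/4 = 0.6938 mol → 15.5 L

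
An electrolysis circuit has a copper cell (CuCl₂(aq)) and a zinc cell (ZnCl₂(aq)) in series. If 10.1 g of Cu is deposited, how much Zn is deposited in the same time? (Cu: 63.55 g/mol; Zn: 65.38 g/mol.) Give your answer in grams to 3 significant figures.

n(Cu) = 10.1 / 63.55 = 0.1589 mol
Cu²⁺ + 2e⁻ → Cu, so n(e⁻) = 2 × 0.1589 = 0.3178 mol
Same current for the same time ⇒ same n(e⁻) = 0.3178 mol in both cells.
Zn²⁺ + 2e⁻ → Zn, so n(Zn) = 0.3178 / 2 = 0.1589 mol
m(Zn) = 0.1589 × 65.38 = 10.4 g

10.4 g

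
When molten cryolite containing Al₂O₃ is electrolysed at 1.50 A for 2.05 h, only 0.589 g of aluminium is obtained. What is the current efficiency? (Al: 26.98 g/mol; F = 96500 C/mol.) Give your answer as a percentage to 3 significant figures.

57.1%

Q = 1.50 × 7380 = 11070 C
n(e⁻) = 11070 / 96500 = 0.1147 mol
Al³⁺ + 3e⁻ → Al, so theoretical n(Al) = 0.03823 mol → 1.031 g
Efficiency = 0.589 / 1.031 = 0.5713 = 57.1%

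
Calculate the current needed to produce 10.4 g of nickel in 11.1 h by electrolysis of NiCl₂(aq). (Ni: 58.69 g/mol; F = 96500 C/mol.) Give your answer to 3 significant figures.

n(Ni) = 10.4 / 58.69 = 0.1772 mol
Ni²⁺ + 2e⁻ → Ni, so n(e⁻) = 2 × 0.1772 = 0.3544 mol
Q = 0.3544 × 96500 = 34200 C
I = Q / t = 34200 / 39960 s = 0.856 A

0.856 A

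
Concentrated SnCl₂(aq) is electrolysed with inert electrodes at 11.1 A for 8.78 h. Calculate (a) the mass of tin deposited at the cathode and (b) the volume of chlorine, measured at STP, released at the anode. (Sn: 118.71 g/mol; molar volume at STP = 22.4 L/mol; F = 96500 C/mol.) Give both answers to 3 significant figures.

216 g Sn; 40.7 L Cl₂

Q = 11.1 × 31608 = 3.508×10^5 C; n(e⁻) = 3.508×10^5 / 96500 = 3.635 mol
Cathode: Sn²⁺ + 2e⁻ → Sn → n(Sn) = 3.635/2 = 1.818 mol → 216 g
Anode: 2Cl⁻ → Cl₂ + 2e⁻ → n(Cl₂) = 3.635/2 = 1.818 mol → 40.7 L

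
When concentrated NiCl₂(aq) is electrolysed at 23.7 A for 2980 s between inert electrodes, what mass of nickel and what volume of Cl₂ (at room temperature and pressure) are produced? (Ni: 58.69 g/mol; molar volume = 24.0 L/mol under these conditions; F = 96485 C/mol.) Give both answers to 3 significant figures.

Q = 23.7 × 2980 = 70630 C; n(e⁻) = 70630 / 96485 = 0.7320 mol
Cathode: Ni²⁺ + 2e⁻ → Ni → n(Ni) = 0.7320/2 = 0.3660 mol → 21.5 g
Anode: 2Cl⁻ → Cl₂ + 2e⁻ → n(Cl₂) = 0.7320/2 = 0.3660 mol → 8.78 L

21.5 g Ni; 8.78 L Cl₂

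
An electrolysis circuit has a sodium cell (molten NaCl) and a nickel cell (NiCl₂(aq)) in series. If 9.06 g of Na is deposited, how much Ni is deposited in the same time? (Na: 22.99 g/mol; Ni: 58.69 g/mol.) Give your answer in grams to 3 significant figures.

n(Na) = 9.06 / 22.99 = 0.3941 mol
Na⁺ + e⁻ → Na, so n(e⁻) = 0.3941 mol
Since the cells are in series, n(e⁻) in the Ni cell is also 0.3941 mol.
Ni²⁺ + 2e⁻ → Ni, so n(Ni) = 0.3941 / 2 = 0.1971 mol
m(Ni) = 0.1971 × 58.69 = 11.6 g

11.6 g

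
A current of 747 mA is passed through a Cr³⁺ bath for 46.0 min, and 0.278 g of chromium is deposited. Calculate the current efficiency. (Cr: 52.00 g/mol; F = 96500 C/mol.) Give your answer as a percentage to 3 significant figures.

75.1%

Q = 0.747 × 2760 = 2062 C
n(e⁻) = 2062 / 96500 = 0.02137 mol
Cr³⁺ + 3e⁻ → Cr, so theoretical n(Cr) = 0.007123 mol → 0.3704 g
Efficiency = 0.278 / 0.3704 = 0.7505 = 75.1%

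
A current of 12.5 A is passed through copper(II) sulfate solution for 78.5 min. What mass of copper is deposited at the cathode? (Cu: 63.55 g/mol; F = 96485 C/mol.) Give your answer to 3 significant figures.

19.4 g

Q = It = 12.5 × 4710 = 58880 C
Moles of electrons = 58880 / 96485 = 0.6103 mol
Cu²⁺ + 2e⁻ → Cu, so n(Cu) = 0.6103 / 2 = 0.3052 mol
m = 0.3052 × 63.55 = 19.4 g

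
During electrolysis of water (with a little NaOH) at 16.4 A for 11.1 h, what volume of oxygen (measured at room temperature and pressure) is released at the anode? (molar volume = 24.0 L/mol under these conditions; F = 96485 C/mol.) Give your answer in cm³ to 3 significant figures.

Q = It = 16.4 × 39960 = 6.553×10^5 C
Moles of electrons = 6.553×10^5 / 96485 = 6.792 mol
2H₂O → O₂ + 4H⁺ + 4e⁻, so n(O₂) = 6.792 / 4 = 1.698 mol
V = 1.698 × 24.0 = 40.75 L
= 40800 cm³

40800 cm³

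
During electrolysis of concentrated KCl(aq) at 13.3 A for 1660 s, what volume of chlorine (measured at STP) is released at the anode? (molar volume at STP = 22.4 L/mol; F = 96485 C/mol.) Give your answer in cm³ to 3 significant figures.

Charge passed = 13.3 × 1660 = 22080 C
Moles of electrons = 22080 / 96485 = 0.2288 mol
2Cl⁻ → Cl₂ + 2e⁻, so n(Cl₂) = 0.2288 / 2 = 0.1144 mol
V = 0.1144 × 22.4 = 2.563 L
= 2560 cm³

2560 cm³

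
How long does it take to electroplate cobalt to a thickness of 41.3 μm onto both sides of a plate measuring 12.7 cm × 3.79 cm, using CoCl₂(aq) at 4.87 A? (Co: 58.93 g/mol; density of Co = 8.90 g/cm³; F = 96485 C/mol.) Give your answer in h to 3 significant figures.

Plated area = 2 × 12.7 × 3.79 = 96.27 cm²
Volume = 96.27 × 41.3×10⁻⁴ cm = 0.3976 cm³
m(Co) = 0.3976 × 8.90 = 3.539 g
n(Co) = 3.539 / 58.93 = 0.06005 mol; n(e⁻) = 2 × 0.06005 = 0.1201 mol
Q = 0.1201 × 96485 = 11590 C
t = 11590 / 4.87 = 2380 s = 0.661 h

0.661 h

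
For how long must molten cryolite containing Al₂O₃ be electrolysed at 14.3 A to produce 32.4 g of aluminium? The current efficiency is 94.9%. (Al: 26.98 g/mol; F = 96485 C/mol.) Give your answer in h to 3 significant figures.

n(Al) = 32.4 / 26.98 = 1.201 mol
Al³⁺ + 3e⁻ → Al, so n(e⁻) = 3 × 1.201 = 3.603 mol
Q = 3.603 × 96485 / 0.949 = 3.663×10^5 C
t = Q / I = 3.663×10^5 / 14.3 = 25620 s = 7.12 h

7.12 h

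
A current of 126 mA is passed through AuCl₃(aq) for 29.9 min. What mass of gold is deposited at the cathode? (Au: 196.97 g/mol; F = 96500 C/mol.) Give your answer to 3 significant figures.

0.154 g

Q = 0.126 A × 1794 s = 226.0 C
Moles of electrons = 226.0 / 96500 = 0.002342 mol
Au³⁺ + 3e⁻ → Au, so n(Au) = 0.002342 / 3 = 7.807×10^-4 mol
m = 7.807×10^-4 × 196.97 = 0.154 g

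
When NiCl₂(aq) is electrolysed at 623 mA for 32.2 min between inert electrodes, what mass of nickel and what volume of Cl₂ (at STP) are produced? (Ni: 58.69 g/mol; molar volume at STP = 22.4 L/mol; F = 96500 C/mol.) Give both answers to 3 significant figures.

Q = 0.623 × 1932 = 1204 C; n(e⁻) = 1204 / 96500 = 0.01248 mol
Cathode: Ni²⁺ + 2e⁻ → Ni → n(Ni) = 0.01248/2 = 0.006240 mol → 0.366 g
Anode: 2Cl⁻ → Cl₂ + 2e⁻ → n(Cl₂) = 0.01248/2 = 0.006240 mol → 0.140 L

0.366 g Ni; 0.140 L Cl₂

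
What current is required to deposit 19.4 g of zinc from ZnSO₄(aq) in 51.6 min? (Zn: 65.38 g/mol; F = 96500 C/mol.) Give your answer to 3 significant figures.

18.5 A

n(Zn) = 19.4 / 65.38 = 0.2967 mol
Zn²⁺ + 2e⁻ → Zn, so n(e⁻) = 2 × 0.2967 = 0.5934 mol
Q = 0.5934 × 96500 = 57260 C
I = Q / t = 57260 / 3096 s = 18.5 A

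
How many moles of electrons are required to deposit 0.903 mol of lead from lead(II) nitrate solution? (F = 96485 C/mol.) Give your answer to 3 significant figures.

1.81 mol

Pb²⁺ + 2e⁻ → Pb, so n(e⁻) = 2 × 0.903 = 1.806 mol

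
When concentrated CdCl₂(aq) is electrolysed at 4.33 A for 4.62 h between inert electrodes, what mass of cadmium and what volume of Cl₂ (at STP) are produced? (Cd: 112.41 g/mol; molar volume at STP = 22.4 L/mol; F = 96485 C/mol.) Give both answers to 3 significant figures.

Q = 4.33 × 16632 = 72020 C; n(e⁻) = 72020 / 96485 = 0.7464 mol
Cathode: Cd²⁺ + 2e⁻ → Cd → n(Cd) = 0.7464/2 = 0.3732 mol → 42.0 g
Anode: 2Cl⁻ → Cl₂ + 2e⁻ → n(Cl₂) = 0.7464/2 = 0.3732 mol → 8.36 L

42.0 g Cd; 8.36 L Cl₂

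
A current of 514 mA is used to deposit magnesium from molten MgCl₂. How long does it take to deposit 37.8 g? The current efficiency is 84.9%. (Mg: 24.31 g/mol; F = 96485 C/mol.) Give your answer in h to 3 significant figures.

n(Mg) = 37.8 / 24.31 = 1.555 mol
Mg²⁺ + 2e⁻ → Mg, so n(e⁻) = 2 × 1.555 = 3.110 mol
Q = 3.110 × 96485 / 0.849 = 3.534×10^5 C
t = Q / I = 3.534×10^5 / 0.514 = 6.875×10^5 s = 191 h

191 h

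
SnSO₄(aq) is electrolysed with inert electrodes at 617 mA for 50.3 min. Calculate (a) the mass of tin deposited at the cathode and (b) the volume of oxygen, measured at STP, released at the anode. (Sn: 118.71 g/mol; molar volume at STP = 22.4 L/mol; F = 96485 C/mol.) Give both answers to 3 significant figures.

Q = 0.617 × 3018 = 1862 C; n(e⁻) = 1862 / 96485 = 0.01930 mol
Cathode: Sn²⁺ + 2e⁻ → Sn → n(Sn) = 0.01930/2 = 0.009650 mol → 1.15 g
Anode: 2H₂O → O₂ + 4H⁺ + 4e⁻ → n(O₂) = 0.01930/4 = 0.004825 mol → 0.108 L

1.15 g Sn; 0.108 L O₂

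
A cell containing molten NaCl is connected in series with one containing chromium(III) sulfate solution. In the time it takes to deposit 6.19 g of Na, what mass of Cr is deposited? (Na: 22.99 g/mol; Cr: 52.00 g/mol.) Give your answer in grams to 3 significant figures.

4.67 g

n(Na) = 6.19 / 22.99 = 0.2692 mol
Na⁺ + e⁻ → Na, so n(e⁻) = 0.2692 mol
Same current for the same time ⇒ same n(e⁻) = 0.2692 mol in both cells.
Cr³⁺ + 3e⁻ → Cr, so n(Cr) = 0.2692 / 3 = 0.08973 mol
m(Cr) = 0.08973 × 52.00 = 4.67 g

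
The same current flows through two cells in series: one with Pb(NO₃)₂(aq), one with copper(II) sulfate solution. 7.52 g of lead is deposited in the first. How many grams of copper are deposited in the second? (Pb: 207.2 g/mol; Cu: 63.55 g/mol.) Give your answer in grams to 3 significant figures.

2.31 g

n(Pb) = 7.52 / 207.2 = 0.03629 mol
Pb²⁺ + 2e⁻ → Pb, so n(e⁻) = 2 × 0.03629 = 0.07258 mol
Same current for the same time ⇒ same n(e⁻) = 0.07258 mol in both cells.
Cu²⁺ + 2e⁻ → Cu, so n(Cu) = 0.07258 / 2 = 0.03629 mol
m(Cu) = 0.03629 × 63.55 = 2.31 g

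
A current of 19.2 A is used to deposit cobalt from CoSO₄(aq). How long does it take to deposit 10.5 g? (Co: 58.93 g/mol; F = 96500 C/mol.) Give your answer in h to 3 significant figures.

n(Co) = 10.5 / 58.93 = 0.1782 mol
Co²⁺ + 2e⁻ → Co, so n(e⁻) = 2 × 0.1782 = 0.3564 mol
Q = 0.3564 × 96500 = 34390 C
t = Q / I = 34390 / 19.2 = 1791 s = 0.498 h

0.498 h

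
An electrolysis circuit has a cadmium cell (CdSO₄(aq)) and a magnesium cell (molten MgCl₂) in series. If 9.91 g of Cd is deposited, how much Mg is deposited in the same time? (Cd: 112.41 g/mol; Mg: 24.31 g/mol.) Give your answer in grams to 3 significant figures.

2.14 g

n(Cd) = 9.91 / 112.41 = 0.08816 mol
Cd²⁺ + 2e⁻ → Cd, so n(e⁻) = 2 × 0.08816 = 0.1763 mol
Same current for the same time ⇒ same n(e⁻) = 0.1763 mol in both cells.
Mg²⁺ + 2e⁻ → Mg, so n(Mg) = 0.1763 / 2 = 0.08815 mol
m(Mg) = 0.08815 × 24.31 = 2.14 g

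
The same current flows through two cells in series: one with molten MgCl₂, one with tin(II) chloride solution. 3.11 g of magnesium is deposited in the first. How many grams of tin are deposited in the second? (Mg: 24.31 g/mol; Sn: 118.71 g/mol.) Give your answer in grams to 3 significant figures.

n(Mg) = 3.11 / 24.31 = 0.1279 mol
Mg²⁺ + 2e⁻ → Mg, so n(e⁻) = 2 × 0.1279 = 0.2558 mol
Since the cells are in series, n(e⁻) in the Sn cell is also 0.2558 mol.
Sn²⁺ + 2e⁻ → Sn, so n(Sn) = 0.2558 / 2 = 0.1279 mol
m(Sn) = 0.1279 × 118.71 = 15.2 g

15.2 g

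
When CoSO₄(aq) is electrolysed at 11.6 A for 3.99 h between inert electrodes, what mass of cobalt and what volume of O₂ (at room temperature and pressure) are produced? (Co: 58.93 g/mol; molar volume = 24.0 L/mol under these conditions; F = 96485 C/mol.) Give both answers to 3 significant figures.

Q = 11.6 × 14364 = 1.666×10^5 C; n(e⁻) = 1.666×10^5 / 96485 = 1.727 mol
Cathode: Co²⁺ + 2e⁻ → Co → n(Co) = 1.727/2 = 0.8635 mol → 50.9 g
Anode: 2H₂O → O₂ + 4H⁺ + 4e⁻ → n(O₂) = 1.727/4 = 0.4318 mol → 10.4 L

50.9 g Co; 10.4 L O₂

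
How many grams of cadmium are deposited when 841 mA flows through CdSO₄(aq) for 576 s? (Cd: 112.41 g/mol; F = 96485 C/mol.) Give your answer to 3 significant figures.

Q = 0.841 A × 576 s = 484.4 C
Moles of electrons = 484.4 / 96485 = 0.005020 mol
Cd²⁺ + 2e⁻ → Cd, so n(Cd) = 0.005020 / 2 = 0.002510 mol
m = 0.002510 × 112.41 = 0.282 g

0.282 g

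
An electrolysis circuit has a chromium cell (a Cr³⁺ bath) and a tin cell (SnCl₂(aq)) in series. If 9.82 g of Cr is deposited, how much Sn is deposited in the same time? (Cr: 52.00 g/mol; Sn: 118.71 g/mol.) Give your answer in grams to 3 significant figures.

n(Cr) = 9.82 / 52.00 = 0.1888 mol
Cr³⁺ + 3e⁻ → Cr, so n(e⁻) = 3 × 0.1888 = 0.5664 mol
The cells are in series, so the same charge (and hence the same n(e⁻) = 0.5664 mol) passes through both.
Sn²⁺ + 2e⁻ → Sn, so n(Sn) = 0.5664 / 2 = 0.2832 mol
m(Sn) = 0.2832 × 118.71 = 33.6 g

33.6 g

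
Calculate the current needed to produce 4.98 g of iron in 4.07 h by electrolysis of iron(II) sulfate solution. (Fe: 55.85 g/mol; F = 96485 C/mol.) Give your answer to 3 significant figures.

1.17 A

n(Fe) = 4.98 / 55.85 = 0.08917 mol
Fe²⁺ + 2e⁻ → Fe, so n(e⁻) = 2 × 0.08917 = 0.1783 mol
Q = 0.1783 × 96485 = 17200 C
I = Q / t = 17200 / 14652 s = 1.17 A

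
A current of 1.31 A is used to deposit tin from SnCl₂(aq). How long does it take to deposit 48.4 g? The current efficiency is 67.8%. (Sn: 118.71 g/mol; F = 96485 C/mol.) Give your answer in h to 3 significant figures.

24.6 h

n(Sn) = 48.4 / 118.71 = 0.4077 mol
Sn²⁺ + 2e⁻ → Sn, so n(e⁻) = 2 × 0.4077 = 0.8154 mol
Q = 0.8154 × 96485 / 0.678 = 1.160×10^5 C
t = Q / I = 1.160×10^5 / 1.31 = 88550 s = 24.6 h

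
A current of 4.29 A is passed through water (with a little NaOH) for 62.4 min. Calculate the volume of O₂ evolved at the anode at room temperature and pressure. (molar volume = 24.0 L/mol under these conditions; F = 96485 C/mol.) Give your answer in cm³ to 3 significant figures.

999 cm³

Charge passed = 4.29 × 3744 = 16060 C
n(e⁻) = Q/F = 16060/96485 = 0.1665 mol
2H₂O → O₂ + 4H⁺ + 4e⁻, so n(O₂) = 0.1665 / 4 = 0.04163 mol
V = 0.04163 × 24.0 = 0.9991 L
= 999 cm³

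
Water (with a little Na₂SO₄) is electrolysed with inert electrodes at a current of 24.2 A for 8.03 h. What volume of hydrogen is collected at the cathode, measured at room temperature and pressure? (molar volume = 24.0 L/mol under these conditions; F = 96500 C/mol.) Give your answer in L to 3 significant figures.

87.0 L

Q = 24.2 A × 28908 s = 6.996×10^5 C
Moles of electrons = 6.996×10^5 / 96500 = 7.250 mol
2H⁺ + 2e⁻ → H₂, so n(H₂) = 7.250 / 2 = 3.625 mol
V = 3.625 × 24.0 = 87.00 L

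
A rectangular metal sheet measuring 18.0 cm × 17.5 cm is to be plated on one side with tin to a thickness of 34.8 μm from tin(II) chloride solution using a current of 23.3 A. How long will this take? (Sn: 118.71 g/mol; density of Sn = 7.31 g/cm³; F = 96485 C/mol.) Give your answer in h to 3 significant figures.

0.155 h

Plated area = 18.0 × 17.5 = 315.0 cm²
Volume = 315.0 × 34.8×10⁻⁴ cm = 1.096 cm³
m(Sn) = 1.096 × 7.31 = 8.012 g
n(Sn) = 8.012 / 118.71 = 0.06749 mol; n(e⁻) = 2 × 0.06749 = 0.1350 mol
Q = 0.1350 × 96485 = 13030 C
t = 13030 / 23.3 = 559.2 s = 0.155 h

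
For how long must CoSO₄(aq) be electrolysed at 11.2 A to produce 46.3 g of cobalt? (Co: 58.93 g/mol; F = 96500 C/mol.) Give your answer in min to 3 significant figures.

n(Co) = 46.3 / 58.93 = 0.7857 mol
Co²⁺ + 2e⁻ → Co, so n(e⁻) = 2 × 0.7857 = 1.571 mol
Q = 1.571 × 96500 = 1.516×10^5 C
t = Q / I = 1.516×10^5 / 11.2 = 13540 s = 226 min

226 min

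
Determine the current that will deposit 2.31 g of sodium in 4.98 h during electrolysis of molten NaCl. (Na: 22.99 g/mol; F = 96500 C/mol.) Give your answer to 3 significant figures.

0.541 A

n(Na) = 2.31 / 22.99 = 0.1005 mol
Na⁺ + e⁻ → Na, so n(e⁻) = 0.1005 mol
Q = 0.1005 × 96500 = 9698 C
I = Q / t = 9698 / 17928 s = 0.541 A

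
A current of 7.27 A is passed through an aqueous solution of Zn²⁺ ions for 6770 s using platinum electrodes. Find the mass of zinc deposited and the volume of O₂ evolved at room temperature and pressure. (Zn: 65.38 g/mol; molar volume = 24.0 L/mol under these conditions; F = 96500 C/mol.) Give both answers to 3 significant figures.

Q = 7.27 × 6770 = 49220 C; n(e⁻) = 49220 / 96500 = 0.5101 mol
Cathode: Zn²⁺ + 2e⁻ → Zn → n(Zn) = 0.5101/2 = 0.2551 mol → 16.7 g
Anode: 2H₂O → O₂ + 4H⁺ + 4e⁻ → n(O₂) = 0.5101/4 = 0.1275 mol → 3.06 L

16.7 g Zn; 3.06 L O₂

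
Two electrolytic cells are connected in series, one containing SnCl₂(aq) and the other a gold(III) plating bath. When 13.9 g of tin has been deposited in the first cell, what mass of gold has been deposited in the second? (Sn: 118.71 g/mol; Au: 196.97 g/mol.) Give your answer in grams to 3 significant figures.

n(Sn) = 13.9 / 118.71 = 0.1171 mol
Sn²⁺ + 2e⁻ → Sn, so n(e⁻) = 2 × 0.1171 = 0.2342 mol
Same current for the same time ⇒ same n(e⁻) = 0.2342 mol in both cells.
Au³⁺ + 3e⁻ → Au, so n(Au) = 0.2342 / 3 = 0.07807 mol
m(Au) = 0.07807 × 196.97 = 15.4 g

15.4 g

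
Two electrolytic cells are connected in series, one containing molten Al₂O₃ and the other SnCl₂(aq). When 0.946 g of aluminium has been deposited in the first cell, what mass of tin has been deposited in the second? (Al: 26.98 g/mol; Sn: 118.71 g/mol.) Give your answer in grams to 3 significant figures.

n(Al) = 0.946 / 26.98 = 0.03506 mol
Al³⁺ + 3e⁻ → Al, so n(e⁻) = 3 × 0.03506 = 0.1052 mol
Same current for the same time ⇒ same n(e⁻) = 0.1052 mol in both cells.
Sn²⁺ + 2e⁻ → Sn, so n(Sn) = 0.1052 / 2 = 0.05260 mol
m(Sn) = 0.05260 × 118.71 = 6.24 g

6.24 g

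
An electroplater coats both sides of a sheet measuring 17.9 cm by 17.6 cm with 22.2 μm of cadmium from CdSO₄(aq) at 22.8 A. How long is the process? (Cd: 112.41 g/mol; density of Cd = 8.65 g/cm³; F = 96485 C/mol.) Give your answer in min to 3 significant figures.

15.2 min

Plated area = 2 × 17.9 × 17.6 = 630.1 cm²
Volume = 630.1 × 22.2×10⁻⁴ cm = 1.399 cm³
m(Cd) = 1.399 × 8.65 = 12.10 g
n(Cd) = 12.10 / 112.41 = 0.1076 mol; n(e⁻) = 2 × 0.1076 = 0.2152 mol
Q = 0.2152 × 96485 = 20760 C
t = 20760 / 22.8 = 910.5 s = 15.2 min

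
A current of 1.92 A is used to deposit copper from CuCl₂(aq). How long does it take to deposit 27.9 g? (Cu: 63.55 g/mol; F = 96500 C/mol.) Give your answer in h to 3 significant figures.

12.3 h

n(Cu) = 27.9 / 63.55 = 0.4390 mol
Cu²⁺ + 2e⁻ → Cu, so n(e⁻) = 2 × 0.4390 = 0.8780 mol
Q = 0.8780 × 96500 = 84730 C
t = Q / I = 84730 / 1.92 = 44130 s = 12.3 h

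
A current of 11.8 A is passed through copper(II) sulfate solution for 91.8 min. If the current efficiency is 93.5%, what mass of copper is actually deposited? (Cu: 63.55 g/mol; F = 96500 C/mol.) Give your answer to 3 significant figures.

20.0 g

Q = 11.8 × 5508 = 64990 C
n(e⁻) = 64990 / 96500 = 0.6735 mol
Cu²⁺ + 2e⁻ → Cu, so theoretical m(Cu) = 0.3368 × 63.55 = 21.40 g
Actual mass = 93.5% × 21.40 = 20.0 g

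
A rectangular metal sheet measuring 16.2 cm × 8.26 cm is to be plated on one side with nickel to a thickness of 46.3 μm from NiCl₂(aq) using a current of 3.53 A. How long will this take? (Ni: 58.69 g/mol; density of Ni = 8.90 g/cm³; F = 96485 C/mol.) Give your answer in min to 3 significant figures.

Plated area = 16.2 × 8.26 = 133.8 cm²
Volume = 133.8 × 46.3×10⁻⁴ cm = 0.6195 cm³
m(Ni) = 0.6195 × 8.90 = 5.514 g
n(Ni) = 5.514 / 58.69 = 0.09395 mol; n(e⁻) = 2 × 0.09395 = 0.1879 mol
Q = 0.1879 × 96485 = 18130 C
t = 18130 / 3.53 = 5136 s = 85.6 min

85.6 min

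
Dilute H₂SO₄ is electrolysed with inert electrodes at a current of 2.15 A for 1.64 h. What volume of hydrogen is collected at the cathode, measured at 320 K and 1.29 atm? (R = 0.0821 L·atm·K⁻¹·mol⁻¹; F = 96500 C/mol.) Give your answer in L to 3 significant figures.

1.34 L

Charge passed = 2.15 × 5904 = 12690 C
Moles of electrons = 12690 / 96500 = 0.1315 mol
2H⁺ + 2e⁻ → H₂, so n(H₂) = 0.1315 / 2 = 0.06575 mol
V = nRT/P = 0.06575 × 0.0821 × 320 / 1.29 = 1.339 L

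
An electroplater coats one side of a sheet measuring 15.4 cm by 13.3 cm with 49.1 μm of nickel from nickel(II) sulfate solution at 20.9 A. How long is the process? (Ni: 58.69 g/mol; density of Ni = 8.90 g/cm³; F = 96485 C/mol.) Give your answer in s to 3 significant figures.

1410 s

Plated area = 15.4 × 13.3 = 204.8 cm²
Volume = 204.8 × 49.1×10⁻⁴ cm = 1.006 cm³
m(Ni) = 1.006 × 8.90 = 8.953 g
n(Ni) = 8.953 / 58.69 = 0.1525 mol; n(e⁻) = 2 × 0.1525 = 0.3050 mol
Q = 0.3050 × 96485 = 29430 C
t = 29430 / 20.9 = 1408 s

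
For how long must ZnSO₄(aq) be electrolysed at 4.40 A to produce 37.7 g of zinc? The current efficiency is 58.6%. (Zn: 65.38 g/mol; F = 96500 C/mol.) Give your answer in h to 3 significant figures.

n(Zn) = 37.7 / 65.38 = 0.5766 mol
Zn²⁺ + 2e⁻ → Zn, so n(e⁻) = 2 × 0.5766 = 1.153 mol
Q = 1.153 × 96500 / 0.586 = 1.899×10^5 C
t = Q / I = 1.899×10^5 / 4.40 = 43160 s = 12.0 h

12.0 h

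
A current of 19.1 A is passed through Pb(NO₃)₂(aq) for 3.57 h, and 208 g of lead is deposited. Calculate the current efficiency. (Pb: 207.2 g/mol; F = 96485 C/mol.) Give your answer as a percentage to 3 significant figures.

Q = 19.1 × 12852 = 2.455×10^5 C
n(e⁻) = 2.455×10^5 / 96485 = 2.544 mol
Pb²⁺ + 2e⁻ → Pb, so theoretical n(Pb) = 1.272 mol → 263.6 g
Efficiency = 208 / 263.6 = 0.7891 = 78.9%

78.9%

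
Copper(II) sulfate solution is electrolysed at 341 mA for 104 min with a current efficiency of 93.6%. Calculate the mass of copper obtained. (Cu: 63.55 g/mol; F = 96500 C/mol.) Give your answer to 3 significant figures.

0.656 g

Q = 0.341 × 6240 = 2128 C
n(e⁻) = 2128 / 96500 = 0.02205 mol
Cu²⁺ + 2e⁻ → Cu, so theoretical m(Cu) = 0.01103 × 63.55 = 0.7010 g
Actual mass = 93.6% × 0.7010 = 0.656 g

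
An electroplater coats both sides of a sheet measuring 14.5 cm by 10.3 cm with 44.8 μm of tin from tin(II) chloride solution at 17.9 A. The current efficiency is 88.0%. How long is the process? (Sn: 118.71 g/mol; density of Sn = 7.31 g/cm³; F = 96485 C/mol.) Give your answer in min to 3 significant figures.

16.8 min

Plated area = 2 × 14.5 × 10.3 = 298.7 cm²
Volume = 298.7 × 44.8×10⁻⁴ cm = 1.338 cm³
m(Sn) = 1.338 × 7.31 = 9.781 g
n(Sn) = 9.781 / 118.71 = 0.08239 mol; n(e⁻) = 2 × 0.08239 = 0.1648 mol
Q = 0.1648 × 96485 / 0.880 = 18070 C
t = 18070 / 17.9 = 1009 s = 16.8 min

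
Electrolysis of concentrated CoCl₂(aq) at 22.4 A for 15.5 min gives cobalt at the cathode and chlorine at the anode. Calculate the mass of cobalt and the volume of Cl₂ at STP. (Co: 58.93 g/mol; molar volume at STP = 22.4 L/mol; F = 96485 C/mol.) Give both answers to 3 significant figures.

6.36 g Co; 2.42 L Cl₂

Q = 22.4 × 930 = 20830 C; n(e⁻) = 20830 / 96485 = 0.2159 mol
Cathode: Co²⁺ + 2e⁻ → Co → n(Co) = 0.2159/2 = 0.1080 mol → 6.36 g
Anode: 2Cl⁻ → Cl₂ + 2e⁻ → n(Cl₂) = 0.2159/2 = 0.1080 mol → 2.42 L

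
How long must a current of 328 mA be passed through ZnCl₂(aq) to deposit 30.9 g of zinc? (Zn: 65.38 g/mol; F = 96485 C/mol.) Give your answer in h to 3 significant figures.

77.2 h

n(Zn) = 30.9 / 65.38 = 0.4726 mol
Zn²⁺ + 2e⁻ → Zn, so n(e⁻) = 2 × 0.4726 = 0.9452 mol
Q = 0.9452 × 96485 = 91200 C
t = Q / I = 91200 / 0.328 = 2.780×10^5 s = 77.2 h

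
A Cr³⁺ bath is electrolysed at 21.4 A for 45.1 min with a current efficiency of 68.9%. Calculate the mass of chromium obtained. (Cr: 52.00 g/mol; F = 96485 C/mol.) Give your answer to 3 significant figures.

7.17 g

Q = 21.4 × 2706 = 57910 C
n(e⁻) = 57910 / 96485 = 0.6002 mol
Cr³⁺ + 3e⁻ → Cr, so theoretical m(Cr) = 0.2001 × 52.00 = 10.41 g
Actual mass = 68.9% × 10.41 = 7.17 g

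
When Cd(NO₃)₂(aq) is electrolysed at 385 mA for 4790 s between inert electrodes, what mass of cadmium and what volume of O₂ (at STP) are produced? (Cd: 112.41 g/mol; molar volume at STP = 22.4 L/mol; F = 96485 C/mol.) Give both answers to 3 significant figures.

1.07 g Cd; 0.107 L O₂

Q = 0.385 × 4790 = 1844 C; n(e⁻) = 1844 / 96485 = 0.01911 mol
Cathode: Cd²⁺ + 2e⁻ → Cd → n(Cd) = 0.01911/2 = 0.009555 mol → 1.07 g
Anode: 2H₂O → O₂ + 4H⁺ + 4e⁻ → n(O₂) = 0.01911/4 = 0.004778 mol → 0.107 L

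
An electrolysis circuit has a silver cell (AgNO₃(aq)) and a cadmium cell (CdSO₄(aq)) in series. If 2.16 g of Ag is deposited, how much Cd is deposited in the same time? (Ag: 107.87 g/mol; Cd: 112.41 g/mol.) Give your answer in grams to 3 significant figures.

n(Ag) = 2.16 / 107.87 = 0.02002 mol
Ag⁺ + e⁻ → Ag, so n(e⁻) = 0.02002 mol
The cells are in series, so the same charge (and hence the same n(e⁻) = 0.02002 mol) passes through both.
Cd²⁺ + 2e⁻ → Cd, so n(Cd) = 0.02002 / 2 = 0.01001 mol
m(Cd) = 0.01001 × 112.41 = 1.13 g

1.13 g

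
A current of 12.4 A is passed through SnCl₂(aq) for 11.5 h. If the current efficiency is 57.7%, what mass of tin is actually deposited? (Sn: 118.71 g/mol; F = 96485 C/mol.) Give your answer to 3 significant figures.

182 g

Q = 12.4 × 41400 = 5.134×10^5 C
n(e⁻) = 5.134×10^5 / 96485 = 5.321 mol
Sn²⁺ + 2e⁻ → Sn, so theoretical m(Sn) = 2.661 × 118.71 = 315.9 g
Actual mass = 57.7% × 315.9 = 182 g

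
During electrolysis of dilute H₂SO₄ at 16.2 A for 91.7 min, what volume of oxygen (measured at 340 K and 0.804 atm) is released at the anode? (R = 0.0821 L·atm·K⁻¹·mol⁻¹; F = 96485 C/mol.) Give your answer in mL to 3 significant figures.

Q = 16.2 A × 5502 s = 89130 C
Moles of electrons = 89130 / 96485 = 0.9238 mol
2H₂O → O₂ + 4H⁺ + 4e⁻, so n(O₂) = 0.9238 / 4 = 0.2310 mol
V = nRT/P = 0.2310 × 0.0821 × 340 / 0.804 = 8.020 L
= 8020 mL

8020 mL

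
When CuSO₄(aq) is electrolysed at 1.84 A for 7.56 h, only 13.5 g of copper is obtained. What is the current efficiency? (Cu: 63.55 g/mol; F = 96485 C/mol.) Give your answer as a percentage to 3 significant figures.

Q = 1.84 × 27216 = 50080 C
n(e⁻) = 50080 / 96485 = 0.5190 mol
Cu²⁺ + 2e⁻ → Cu, so theoretical n(Cu) = 0.2595 mol → 16.49 g
Efficiency = 13.5 / 16.49 = 0.8187 = 81.9%

81.9%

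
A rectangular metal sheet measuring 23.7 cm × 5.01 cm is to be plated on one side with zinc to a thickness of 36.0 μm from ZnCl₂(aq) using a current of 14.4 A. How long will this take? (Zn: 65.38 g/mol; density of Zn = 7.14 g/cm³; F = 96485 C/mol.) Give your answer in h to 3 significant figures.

0.174 h

Plated area = 23.7 × 5.01 = 118.7 cm²
Volume = 118.7 × 36.0×10⁻⁴ cm = 0.4273 cm³
m(Zn) = 0.4273 × 7.14 = 3.051 g
n(Zn) = 3.051 / 65.38 = 0.04667 mol; n(e⁻) = 2 × 0.04667 = 0.09334 mol
Q = 0.09334 × 96485 = 9006 C
t = 9006 / 14.4 = 625.4 s = 0.174 h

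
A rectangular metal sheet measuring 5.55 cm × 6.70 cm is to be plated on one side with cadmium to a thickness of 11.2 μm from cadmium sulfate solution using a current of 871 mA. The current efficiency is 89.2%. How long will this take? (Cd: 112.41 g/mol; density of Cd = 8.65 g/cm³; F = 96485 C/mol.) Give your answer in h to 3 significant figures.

Plated area = 5.55 × 6.70 = 37.19 cm²
Volume = 37.19 × 11.2×10⁻⁴ cm = 0.04165 cm³
m(Cd) = 0.04165 × 8.65 = 0.3603 g
n(Cd) = 0.3603 / 112.41 = 0.003205 mol; n(e⁻) = 2 × 0.003205 = 0.006410 mol
Q = 0.006410 × 96485 / 0.892 = 693.4 C
t = 693.4 / 0.871 = 796.1 s = 0.221 h

0.221 h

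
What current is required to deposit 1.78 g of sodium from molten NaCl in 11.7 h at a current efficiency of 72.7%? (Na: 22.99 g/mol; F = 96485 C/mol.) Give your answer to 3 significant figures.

0.244 A

n(Na) = 1.78 / 22.99 = 0.07742 mol
Na⁺ + e⁻ → Na, so n(e⁻) = 0.07742 mol
Q = 0.07742 × 96485 / 0.727 = 10270 C
I = Q / t = 10270 / 42120 s = 0.244 A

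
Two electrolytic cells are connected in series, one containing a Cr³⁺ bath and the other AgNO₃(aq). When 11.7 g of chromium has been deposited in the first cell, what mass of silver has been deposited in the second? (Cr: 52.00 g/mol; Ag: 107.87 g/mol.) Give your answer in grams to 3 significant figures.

72.8 g

n(Cr) = 11.7 / 52.00 = 0.2250 mol
Cr³⁺ + 3e⁻ → Cr, so n(e⁻) = 3 × 0.2250 = 0.6750 mol
Same current for the same time ⇒ same n(e⁻) = 0.6750 mol in both cells.
Ag⁺ + e⁻ → Ag, so n(Ag) = 0.6750 mol
m(Ag) = 0.6750 × 107.87 = 72.8 g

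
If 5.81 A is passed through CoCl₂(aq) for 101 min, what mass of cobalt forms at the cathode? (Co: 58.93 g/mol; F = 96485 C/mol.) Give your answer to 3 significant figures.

10.8 g

Q = It = 5.81 × 6060 = 35210 C
Moles of electrons = 35210 / 96485 = 0.3649 mol
Co²⁺ + 2e⁻ → Co, so n(Co) = 0.3649 / 2 = 0.1825 mol
m = 0.1825 × 58.93 = 10.8 g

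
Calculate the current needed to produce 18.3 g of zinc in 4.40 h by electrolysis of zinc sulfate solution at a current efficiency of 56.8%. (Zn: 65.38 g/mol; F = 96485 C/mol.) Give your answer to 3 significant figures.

n(Zn) = 18.3 / 65.38 = 0.2799 mol
Zn²⁺ + 2e⁻ → Zn, so n(e⁻) = 2 × 0.2799 = 0.5598 mol
Q = 0.5598 × 96485 / 0.568 = 95090 C
I = Q / t = 95090 / 15840 s = 6.00 A

6.00 A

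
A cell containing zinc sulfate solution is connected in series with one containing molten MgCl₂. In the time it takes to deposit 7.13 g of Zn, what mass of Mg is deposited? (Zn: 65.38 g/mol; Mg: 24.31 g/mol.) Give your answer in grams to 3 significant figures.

2.65 g

n(Zn) = 7.13 / 65.38 = 0.1091 mol
Zn²⁺ + 2e⁻ → Zn, so n(e⁻) = 2 × 0.1091 = 0.2182 mol
In series, the same 0.2182 mol of electrons flows through the second cell.
Mg²⁺ + 2e⁻ → Mg, so n(Mg) = 0.2182 / 2 = 0.1091 mol
m(Mg) = 0.1091 × 24.31 = 2.65 g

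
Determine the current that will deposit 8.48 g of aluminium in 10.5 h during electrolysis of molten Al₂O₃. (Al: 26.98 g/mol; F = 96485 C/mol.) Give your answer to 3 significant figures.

2.41 A

n(Al) = 8.48 / 26.98 = 0.3143 mol
Al³⁺ + 3e⁻ → Al, so n(e⁻) = 3 × 0.3143 = 0.9429 mol
Q = 0.9429 × 96485 = 90980 C
I = Q / t = 90980 / 37800 s = 2.41 A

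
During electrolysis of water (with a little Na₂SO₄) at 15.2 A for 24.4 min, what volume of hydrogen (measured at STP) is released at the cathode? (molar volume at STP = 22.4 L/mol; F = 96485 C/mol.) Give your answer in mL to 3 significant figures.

2580 mL

Q = 15.2 A × 1464 s = 22250 C
Moles of electrons = 22250 / 96485 = 0.2306 mol
2H⁺ + 2e⁻ → H₂, so n(H₂) = 0.2306 / 2 = 0.1153 mol
V = 0.1153 × 22.4 = 2.583 L
= 2580 mL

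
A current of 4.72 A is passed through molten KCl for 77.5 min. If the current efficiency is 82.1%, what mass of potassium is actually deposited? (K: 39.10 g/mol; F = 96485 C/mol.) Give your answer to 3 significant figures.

7.30 g

Q = 4.72 × 4650 = 21950 C
n(e⁻) = 21950 / 96485 = 0.2275 mol
K⁺ + e⁻ → K, so theoretical m(K) = 0.2275 × 39.10 = 8.895 g
Actual mass = 82.1% × 8.895 = 7.30 g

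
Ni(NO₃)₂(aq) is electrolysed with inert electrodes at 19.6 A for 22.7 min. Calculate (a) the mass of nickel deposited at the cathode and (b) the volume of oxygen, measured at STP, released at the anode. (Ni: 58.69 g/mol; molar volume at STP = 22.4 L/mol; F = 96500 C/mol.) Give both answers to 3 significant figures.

8.12 g Ni; 1.55 L O₂

Q = 19.6 × 1362 = 26700 C; n(e⁻) = 26700 / 96500 = 0.2767 mol
Cathode: Ni²⁺ + 2e⁻ → Ni → n(Ni) = 0.2767/2 = 0.1384 mol → 8.12 g
Anode: 2H₂O → O₂ + 4H⁺ + 4e⁻ → n(O₂) = 0.2767/4 = 0.06918 mol → 1.55 L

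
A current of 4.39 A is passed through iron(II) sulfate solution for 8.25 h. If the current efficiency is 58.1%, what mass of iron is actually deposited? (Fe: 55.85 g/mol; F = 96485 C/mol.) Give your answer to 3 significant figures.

Q = 4.39 × 29700 = 1.304×10^5 C
n(e⁻) = 1.304×10^5 / 96485 = 1.352 mol
Fe²⁺ + 2e⁻ → Fe, so theoretical m(Fe) = 0.6760 × 55.85 = 37.75 g
Actual mass = 58.1% × 37.75 = 21.9 g

21.9 g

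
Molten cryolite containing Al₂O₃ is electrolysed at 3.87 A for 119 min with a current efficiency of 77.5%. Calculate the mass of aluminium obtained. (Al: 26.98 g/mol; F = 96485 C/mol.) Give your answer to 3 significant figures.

Q = 3.87 × 7140 = 27630 C
n(e⁻) = 27630 / 96485 = 0.2864 mol
Al³⁺ + 3e⁻ → Al, so theoretical m(Al) = 0.09547 × 26.98 = 2.576 g
Actual mass = 77.5% × 2.576 = 2.00 g

2.00 g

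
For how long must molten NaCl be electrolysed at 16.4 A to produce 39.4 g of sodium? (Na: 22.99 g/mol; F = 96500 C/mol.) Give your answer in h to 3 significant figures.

n(Na) = 39.4 / 22.99 = 1.714 mol
Na⁺ + e⁻ → Na, so n(e⁻) = 1.714 mol
Q = 1.714 × 96500 = 1.654×10^5 C
t = Q / I = 1.654×10^5 / 16.4 = 10090 s = 2.80 h

2.80 h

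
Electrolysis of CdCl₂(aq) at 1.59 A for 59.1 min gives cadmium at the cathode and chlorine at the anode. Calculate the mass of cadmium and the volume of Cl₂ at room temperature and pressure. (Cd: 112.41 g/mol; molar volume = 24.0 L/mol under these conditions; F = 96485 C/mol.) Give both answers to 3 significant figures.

3.28 g Cd; 0.701 L Cl₂

Q = 1.59 × 3546 = 5638 C; n(e⁻) = 5638 / 96485 = 0.05843 mol
Cathode: Cd²⁺ + 2e⁻ → Cd → n(Cd) = 0.05843/2 = 0.02922 mol → 3.28 g
Anode: 2Cl⁻ → Cl₂ + 2e⁻ → n(Cl₂) = 0.05843/2 = 0.02922 mol → 0.701 L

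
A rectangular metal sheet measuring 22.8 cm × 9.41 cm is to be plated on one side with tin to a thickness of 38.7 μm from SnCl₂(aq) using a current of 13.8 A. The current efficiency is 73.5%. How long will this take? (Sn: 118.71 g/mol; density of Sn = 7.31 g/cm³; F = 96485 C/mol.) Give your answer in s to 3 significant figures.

973 s

Plated area = 22.8 × 9.41 = 214.5 cm²
Volume = 214.5 × 38.7×10⁻⁴ cm = 0.8301 cm³
m(Sn) = 0.8301 × 7.31 = 6.068 g
n(Sn) = 6.068 / 118.71 = 0.05112 mol; n(e⁻) = 2 × 0.05112 = 0.1022 mol
Q = 0.1022 × 96485 / 0.735 = 13420 C
t = 13420 / 13.8 = 972.5 s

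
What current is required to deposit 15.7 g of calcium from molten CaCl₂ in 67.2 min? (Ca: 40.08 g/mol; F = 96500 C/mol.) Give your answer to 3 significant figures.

n(Ca) = 15.7 / 40.08 = 0.3917 mol
Ca²⁺ + 2e⁻ → Ca, so n(e⁻) = 2 × 0.3917 = 0.7834 mol
Q = 0.7834 × 96500 = 75600 C
I = Q / t = 75600 / 4032 s = 18.8 A

18.8 A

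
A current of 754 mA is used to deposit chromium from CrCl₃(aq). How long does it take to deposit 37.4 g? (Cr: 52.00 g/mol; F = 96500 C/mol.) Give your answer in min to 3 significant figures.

n(Cr) = 37.4 / 52.00 = 0.7192 mol
Cr³⁺ + 3e⁻ → Cr, so n(e⁻) = 3 × 0.7192 = 2.158 mol
Q = 2.158 × 96500 = 2.082×10^5 C
t = Q / I = 2.082×10^5 / 0.754 = 2.761×10^5 s = 4600 min

4600 min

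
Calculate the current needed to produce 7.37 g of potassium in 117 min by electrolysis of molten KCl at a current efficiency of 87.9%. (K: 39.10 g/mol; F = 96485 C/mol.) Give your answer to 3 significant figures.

2.95 A

n(K) = 7.37 / 39.10 = 0.1885 mol
K⁺ + e⁻ → K, so n(e⁻) = 0.1885 mol
Q = 0.1885 × 96485 / 0.879 = 20690 C
I = Q / t = 20690 / 7020 s = 2.95 A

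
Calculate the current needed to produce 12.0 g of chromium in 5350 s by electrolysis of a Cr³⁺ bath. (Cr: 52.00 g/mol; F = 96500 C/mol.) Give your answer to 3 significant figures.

12.5 A

n(Cr) = 12.0 / 52.00 = 0.2308 mol
Cr³⁺ + 3e⁻ → Cr, so n(e⁻) = 3 × 0.2308 = 0.6924 mol
Q = 0.6924 × 96500 = 66820 C
I = Q / t = 66820 / 5350 s = 12.5 A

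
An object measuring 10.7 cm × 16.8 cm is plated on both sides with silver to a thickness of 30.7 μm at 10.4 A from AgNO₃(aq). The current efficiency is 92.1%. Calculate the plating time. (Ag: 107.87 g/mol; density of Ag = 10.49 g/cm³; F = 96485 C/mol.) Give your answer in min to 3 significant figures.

Plated area = 2 × 10.7 × 16.8 = 359.5 cm²
Volume = 359.5 × 30.7×10⁻⁴ cm = 1.104 cm³
m(Ag) = 1.104 × 10.49 = 11.58 g
n(Ag) = 11.58 / 107.87 = 0.1074 mol; n(e⁻) = 0.1074 mol
Q = 0.1074 × 96485 / 0.921 = 11250 C
t = 11250 / 10.4 = 1082 s = 18.0 min

18.0 min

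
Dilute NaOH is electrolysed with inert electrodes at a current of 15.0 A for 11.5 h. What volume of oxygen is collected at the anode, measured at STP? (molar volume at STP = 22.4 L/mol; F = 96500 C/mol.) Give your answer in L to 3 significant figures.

Q = 15.0 A × 41400 s = 6.210×10^5 C
Moles of electrons = 6.210×10^5 / 96500 = 6.435 mol
2H₂O → O₂ + 4H⁺ + 4e⁻, so n(O₂) = 6.435 / 4 = 1.609 mol
V = 1.609 × 22.4 = 36.04 L

36.0 L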